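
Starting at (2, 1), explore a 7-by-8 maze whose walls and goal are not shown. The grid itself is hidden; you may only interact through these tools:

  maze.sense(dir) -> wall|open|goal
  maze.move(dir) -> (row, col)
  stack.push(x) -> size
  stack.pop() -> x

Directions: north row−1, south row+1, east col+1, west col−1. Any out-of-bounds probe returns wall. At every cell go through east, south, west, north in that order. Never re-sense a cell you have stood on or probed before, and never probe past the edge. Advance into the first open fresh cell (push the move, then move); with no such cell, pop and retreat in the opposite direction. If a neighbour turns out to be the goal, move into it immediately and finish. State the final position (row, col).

→ maze.sense(dir=east)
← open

→ stack.push(x=east)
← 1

→ maze.move(dir=east)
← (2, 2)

→ maze.sense(dir=east)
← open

→ stack.push(x=east)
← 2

→ maze.move(dir=east)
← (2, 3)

→ maze.sense(dir=east)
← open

→ stack.push(x=east)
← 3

→ maze.move(dir=east)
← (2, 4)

→ maze.sense(dir=east)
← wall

→ maze.sense(dir=south)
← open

→ stack.push(x=south)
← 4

→ maze.move(dir=south)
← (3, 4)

→ maze.sense(dir=east)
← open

→ stack.push(x=east)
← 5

→ maze.move(dir=east)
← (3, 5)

→ maze.sense(dir=east)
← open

→ stack.push(x=east)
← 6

→ maze.move(dir=east)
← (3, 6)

→ maze.sense(dir=east)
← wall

→ maze.sense(dir=south)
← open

→ stack.push(x=south)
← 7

→ maze.move(dir=south)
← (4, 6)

→ maze.sense(dir=east)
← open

→ stack.push(x=east)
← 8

→ maze.move(dir=east)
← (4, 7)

→ maze.sense(dir=south)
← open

→ stack.push(x=south)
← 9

→ maze.move(dir=south)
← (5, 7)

→ maze.sense(dir=south)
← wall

→ maze.sense(dir=west)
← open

→ stack.push(x=west)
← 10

→ maze.move(dir=west)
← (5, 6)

→ maze.sense(dir=south)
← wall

→ maze.sense(dir=west)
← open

→ stack.push(x=west)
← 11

→ maze.move(dir=west)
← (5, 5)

→ maze.sense(dir=south)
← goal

→ maze.move(dir=south)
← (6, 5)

Answer: (6, 5)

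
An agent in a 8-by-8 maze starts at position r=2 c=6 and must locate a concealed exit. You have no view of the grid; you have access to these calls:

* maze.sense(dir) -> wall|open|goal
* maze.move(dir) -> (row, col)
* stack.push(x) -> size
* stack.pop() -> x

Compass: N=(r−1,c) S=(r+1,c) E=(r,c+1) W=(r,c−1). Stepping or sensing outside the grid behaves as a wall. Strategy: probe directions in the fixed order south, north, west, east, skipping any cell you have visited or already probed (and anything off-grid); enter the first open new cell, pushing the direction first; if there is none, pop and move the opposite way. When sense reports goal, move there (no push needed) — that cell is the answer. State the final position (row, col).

Now I run maze.sense with dir: south, yielding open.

I try stack.push with x: south, yielding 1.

Now I run maze.move with dir: south, : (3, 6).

Invoking maze.sense with dir: south, yielding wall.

Invoking maze.sense with dir: west, and get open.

Now I run stack.push with x: west, → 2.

I call maze.move with dir: west, which returns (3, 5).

Next I call maze.sense with dir: south, : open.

Calling stack.push with x: south, giving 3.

Invoking maze.move with dir: south, → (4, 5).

Next I call maze.sense with dir: south, : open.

Invoking stack.push with x: south, which returns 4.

Then maze.move with dir: south, which returns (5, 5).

Now I run maze.sense with dir: south, yielding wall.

Next I call maze.sense with dir: west, yielding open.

Using stack.push with x: west, and see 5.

Invoking maze.move with dir: west, which returns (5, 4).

Invoking maze.sense with dir: south, and observe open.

Next I call stack.push with x: south, : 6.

Calling maze.move with dir: south, — result: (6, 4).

I invoke maze.sense with dir: south, → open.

I invoke stack.push with x: south, and observe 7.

Invoking maze.move with dir: south, giving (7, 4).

Using maze.sense with dir: west, and get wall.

Invoking maze.sense with dir: east, and see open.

I call stack.push with x: east, which returns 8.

I invoke maze.move with dir: east, : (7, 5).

Now I run maze.sense with dir: east, which returns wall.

Next I call stack.pop(), and see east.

I call maze.move with dir: west, : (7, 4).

Calling stack.pop(), : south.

Calling maze.move with dir: north, yielding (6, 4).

Then maze.sense with dir: west, and see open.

Then stack.push with x: west, and get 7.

I use maze.move with dir: west, and get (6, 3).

I call maze.sense with dir: north, which returns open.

Using stack.push with x: north, — result: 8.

I try maze.move with dir: north, : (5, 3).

I call maze.sense with dir: north, — result: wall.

Using maze.sense with dir: west, and observe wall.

Now I run stack.pop(), and get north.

Calling maze.move with dir: south, and see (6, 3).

Then maze.sense with dir: west, — result: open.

I use stack.push with x: west, and see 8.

I call maze.move with dir: west, → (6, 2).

I use maze.sense with dir: south, which returns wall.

Calling maze.sense with dir: west, and observe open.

Calling stack.push with x: west, yielding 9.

Using maze.move with dir: west, → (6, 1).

Next I call maze.sense with dir: south, → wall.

I run maze.sense with dir: north, → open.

I call stack.push with x: north, giving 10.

I invoke maze.move with dir: north, giving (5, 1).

Calling maze.sense with dir: north, which returns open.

Then stack.push with x: north, giving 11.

Now I run maze.move with dir: north, yielding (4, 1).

I use maze.sense with dir: north, : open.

I try stack.push with x: north, which returns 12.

Calling maze.move with dir: north, — result: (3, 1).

Then maze.sense with dir: north, — result: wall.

Then maze.sense with dir: west, → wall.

Next I call maze.sense with dir: east, and get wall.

Invoking stack.pop(), → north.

I try maze.move with dir: south, and observe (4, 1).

Invoking maze.sense with dir: west, — result: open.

Then stack.push with x: west, and observe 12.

I invoke maze.move with dir: west, yielding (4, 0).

Next I call maze.sense with dir: south, and get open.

I run stack.push with x: south, which returns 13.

Using maze.move with dir: south, and observe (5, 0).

I invoke maze.sense with dir: south, and observe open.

Using stack.push with x: south, : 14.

I invoke maze.move with dir: south, and observe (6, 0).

I run maze.sense with dir: south, — result: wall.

Invoking stack.pop(), which returns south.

Using maze.move with dir: north, → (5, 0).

I call stack.pop, and get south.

I call maze.move with dir: north, and observe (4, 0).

I run stack.pop, which returns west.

Using maze.move with dir: east, which returns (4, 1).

I run maze.sense with dir: east, → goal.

Invoking maze.move with dir: east, and get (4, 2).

Answer: (4, 2)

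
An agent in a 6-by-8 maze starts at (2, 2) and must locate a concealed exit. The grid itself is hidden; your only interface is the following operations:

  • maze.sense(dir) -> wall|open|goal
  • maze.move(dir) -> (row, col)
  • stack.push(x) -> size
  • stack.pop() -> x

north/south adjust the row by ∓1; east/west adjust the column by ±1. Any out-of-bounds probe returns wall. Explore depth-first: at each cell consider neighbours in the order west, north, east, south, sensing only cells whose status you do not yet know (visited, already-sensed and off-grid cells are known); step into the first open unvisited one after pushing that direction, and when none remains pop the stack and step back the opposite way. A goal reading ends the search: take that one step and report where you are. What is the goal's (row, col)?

CALL maze.sense[dir='west']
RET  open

CALL stack.push[x='west']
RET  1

CALL maze.move[dir='west']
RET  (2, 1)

CALL maze.sense[dir='west']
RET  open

CALL stack.push[x='west']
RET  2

CALL maze.move[dir='west']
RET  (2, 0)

CALL maze.sense[dir='north']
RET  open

CALL stack.push[x='north']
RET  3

CALL maze.move[dir='north']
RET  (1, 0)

CALL maze.sense[dir='north']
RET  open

CALL stack.push[x='north']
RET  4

CALL maze.move[dir='north']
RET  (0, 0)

CALL maze.sense[dir='east']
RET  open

CALL stack.push[x='east']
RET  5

CALL maze.move[dir='east']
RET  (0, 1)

CALL maze.sense[dir='east']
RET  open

CALL stack.push[x='east']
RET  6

CALL maze.move[dir='east']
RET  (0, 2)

CALL maze.sense[dir='east']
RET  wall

CALL maze.sense[dir='south']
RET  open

CALL stack.push[x='south']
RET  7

CALL maze.move[dir='south']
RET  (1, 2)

CALL maze.sense[dir='west']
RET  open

CALL stack.push[x='west']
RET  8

CALL maze.move[dir='west']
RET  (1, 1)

CALL stack.pop[]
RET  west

CALL maze.move[dir='east']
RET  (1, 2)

CALL maze.sense[dir='east']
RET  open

CALL stack.push[x='east']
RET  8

CALL maze.move[dir='east']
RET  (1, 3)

CALL maze.sense[dir='east']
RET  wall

CALL maze.sense[dir='south']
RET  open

CALL stack.push[x='south']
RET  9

CALL maze.move[dir='south']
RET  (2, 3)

CALL maze.sense[dir='east']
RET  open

CALL stack.push[x='east']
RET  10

CALL maze.move[dir='east']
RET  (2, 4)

CALL maze.sense[dir='east']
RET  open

CALL stack.push[x='east']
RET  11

CALL maze.move[dir='east']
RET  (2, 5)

CALL maze.sense[dir='north']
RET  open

CALL stack.push[x='north']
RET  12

CALL maze.move[dir='north']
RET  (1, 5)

CALL maze.sense[dir='north']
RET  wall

CALL maze.sense[dir='east']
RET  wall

CALL stack.pop[]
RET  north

CALL maze.move[dir='south']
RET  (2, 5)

CALL maze.sense[dir='east']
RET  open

CALL stack.push[x='east']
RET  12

CALL maze.move[dir='east']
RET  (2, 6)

CALL maze.sense[dir='east']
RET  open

CALL stack.push[x='east']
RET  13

CALL maze.move[dir='east']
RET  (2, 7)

CALL maze.sense[dir='north']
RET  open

CALL stack.push[x='north']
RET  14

CALL maze.move[dir='north']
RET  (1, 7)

CALL maze.sense[dir='north']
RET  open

CALL stack.push[x='north']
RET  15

CALL maze.move[dir='north']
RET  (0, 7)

CALL maze.sense[dir='west']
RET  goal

CALL maze.move[dir='west']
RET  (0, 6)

Answer: (0, 6)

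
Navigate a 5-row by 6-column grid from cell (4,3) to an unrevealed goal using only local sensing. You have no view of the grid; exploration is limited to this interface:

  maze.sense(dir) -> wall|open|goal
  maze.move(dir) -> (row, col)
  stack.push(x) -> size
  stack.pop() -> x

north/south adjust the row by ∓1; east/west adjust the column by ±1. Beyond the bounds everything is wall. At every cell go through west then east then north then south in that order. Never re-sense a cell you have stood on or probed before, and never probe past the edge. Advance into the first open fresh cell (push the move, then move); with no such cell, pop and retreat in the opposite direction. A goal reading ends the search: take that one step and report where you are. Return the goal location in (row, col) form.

// maze.sense(dir: west) => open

// stack.push(x: west) => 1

// maze.move(dir: west) => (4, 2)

// maze.sense(dir: west) => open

// stack.push(x: west) => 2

// maze.move(dir: west) => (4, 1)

// maze.sense(dir: west) => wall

// maze.sense(dir: north) => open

// stack.push(x: north) => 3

// maze.move(dir: north) => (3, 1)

// maze.sense(dir: west) => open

// stack.push(x: west) => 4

// maze.move(dir: west) => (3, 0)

// maze.sense(dir: north) => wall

// stack.pop() => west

// maze.move(dir: east) => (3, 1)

// maze.sense(dir: east) => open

// stack.push(x: east) => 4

// maze.move(dir: east) => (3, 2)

// maze.sense(dir: east) => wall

// maze.sense(dir: north) => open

// stack.push(x: north) => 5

// maze.move(dir: north) => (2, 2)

// maze.sense(dir: west) => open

// stack.push(x: west) => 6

// maze.move(dir: west) => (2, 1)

// maze.sense(dir: north) => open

// stack.push(x: north) => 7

// maze.move(dir: north) => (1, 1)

// maze.sense(dir: west) => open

// stack.push(x: west) => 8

// maze.move(dir: west) => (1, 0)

// maze.sense(dir: north) => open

// stack.push(x: north) => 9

// maze.move(dir: north) => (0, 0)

// maze.sense(dir: east) => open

// stack.push(x: east) => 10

// maze.move(dir: east) => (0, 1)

// maze.sense(dir: east) => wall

// stack.pop() => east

// maze.move(dir: west) => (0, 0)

// stack.pop() => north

// maze.move(dir: south) => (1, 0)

// stack.pop() => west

// maze.move(dir: east) => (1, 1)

// maze.sense(dir: east) => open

// stack.push(x: east) => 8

// maze.move(dir: east) => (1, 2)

// maze.sense(dir: east) => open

// stack.push(x: east) => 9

// maze.move(dir: east) => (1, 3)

// maze.sense(dir: east) => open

// stack.push(x: east) => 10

// maze.move(dir: east) => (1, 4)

// maze.sense(dir: east) => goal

// maze.move(dir: east) => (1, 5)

Answer: (1, 5)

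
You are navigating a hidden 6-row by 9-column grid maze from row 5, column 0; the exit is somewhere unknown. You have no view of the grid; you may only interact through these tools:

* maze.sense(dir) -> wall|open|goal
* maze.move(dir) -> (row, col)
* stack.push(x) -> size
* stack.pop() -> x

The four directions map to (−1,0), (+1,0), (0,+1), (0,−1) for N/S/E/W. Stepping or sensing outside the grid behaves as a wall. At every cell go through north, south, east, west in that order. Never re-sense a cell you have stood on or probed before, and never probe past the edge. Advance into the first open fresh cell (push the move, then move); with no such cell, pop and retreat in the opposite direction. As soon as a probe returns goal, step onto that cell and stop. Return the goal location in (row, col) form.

Step: maze.sense[dir→north]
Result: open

Step: stack.push[x→north]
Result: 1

Step: maze.move[dir→north]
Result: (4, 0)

Step: maze.sense[dir→north]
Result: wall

Step: maze.sense[dir→east]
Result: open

Step: stack.push[x→east]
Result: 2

Step: maze.move[dir→east]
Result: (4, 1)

Step: maze.sense[dir→north]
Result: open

Step: stack.push[x→north]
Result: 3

Step: maze.move[dir→north]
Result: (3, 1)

Step: maze.sense[dir→north]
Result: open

Step: stack.push[x→north]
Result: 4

Step: maze.move[dir→north]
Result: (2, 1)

Step: maze.sense[dir→north]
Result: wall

Step: maze.sense[dir→east]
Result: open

Step: stack.push[x→east]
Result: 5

Step: maze.move[dir→east]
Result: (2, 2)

Step: maze.sense[dir→north]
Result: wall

Step: maze.sense[dir→south]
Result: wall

Step: maze.sense[dir→east]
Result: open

Step: stack.push[x→east]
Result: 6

Step: maze.move[dir→east]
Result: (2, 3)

Step: maze.sense[dir→north]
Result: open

Step: stack.push[x→north]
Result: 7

Step: maze.move[dir→north]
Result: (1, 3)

Step: maze.sense[dir→north]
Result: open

Step: stack.push[x→north]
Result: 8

Step: maze.move[dir→north]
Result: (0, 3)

Step: maze.sense[dir→east]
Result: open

Step: stack.push[x→east]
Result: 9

Step: maze.move[dir→east]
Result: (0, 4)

Step: maze.sense[dir→south]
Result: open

Step: stack.push[x→south]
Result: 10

Step: maze.move[dir→south]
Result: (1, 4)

Step: maze.sense[dir→south]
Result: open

Step: stack.push[x→south]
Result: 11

Step: maze.move[dir→south]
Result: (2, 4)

Step: maze.sense[dir→south]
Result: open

Step: stack.push[x→south]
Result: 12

Step: maze.move[dir→south]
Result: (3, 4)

Step: maze.sense[dir→south]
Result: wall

Step: maze.sense[dir→east]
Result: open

Step: stack.push[x→east]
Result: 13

Step: maze.move[dir→east]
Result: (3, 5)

Step: maze.sense[dir→north]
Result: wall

Step: maze.sense[dir→south]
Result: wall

Step: maze.sense[dir→east]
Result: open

Step: stack.push[x→east]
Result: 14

Step: maze.move[dir→east]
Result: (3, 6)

Step: maze.sense[dir→north]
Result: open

Step: stack.push[x→north]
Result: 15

Step: maze.move[dir→north]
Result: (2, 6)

Step: maze.sense[dir→north]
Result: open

Step: stack.push[x→north]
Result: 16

Step: maze.move[dir→north]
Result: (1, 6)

Step: maze.sense[dir→north]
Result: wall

Step: maze.sense[dir→east]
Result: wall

Step: maze.sense[dir→west]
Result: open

Step: stack.push[x→west]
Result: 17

Step: maze.move[dir→west]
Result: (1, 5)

Step: maze.sense[dir→north]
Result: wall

Step: stack.pop[]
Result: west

Step: maze.move[dir→east]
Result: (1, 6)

Step: stack.pop[]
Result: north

Step: maze.move[dir→south]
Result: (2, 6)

Step: maze.sense[dir→east]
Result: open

Step: stack.push[x→east]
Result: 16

Step: maze.move[dir→east]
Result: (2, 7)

Step: maze.sense[dir→south]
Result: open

Step: stack.push[x→south]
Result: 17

Step: maze.move[dir→south]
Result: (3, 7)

Step: maze.sense[dir→south]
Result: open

Step: stack.push[x→south]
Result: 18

Step: maze.move[dir→south]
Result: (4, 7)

Step: maze.sense[dir→south]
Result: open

Step: stack.push[x→south]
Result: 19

Step: maze.move[dir→south]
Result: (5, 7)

Step: maze.sense[dir→east]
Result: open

Step: stack.push[x→east]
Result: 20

Step: maze.move[dir→east]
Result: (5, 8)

Step: maze.sense[dir→north]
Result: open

Step: stack.push[x→north]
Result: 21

Step: maze.move[dir→north]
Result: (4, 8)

Step: maze.sense[dir→north]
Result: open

Step: stack.push[x→north]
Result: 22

Step: maze.move[dir→north]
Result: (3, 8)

Step: maze.sense[dir→north]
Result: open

Step: stack.push[x→north]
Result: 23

Step: maze.move[dir→north]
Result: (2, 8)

Step: maze.sense[dir→north]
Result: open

Step: stack.push[x→north]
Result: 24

Step: maze.move[dir→north]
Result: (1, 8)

Step: maze.sense[dir→north]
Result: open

Step: stack.push[x→north]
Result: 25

Step: maze.move[dir→north]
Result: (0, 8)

Step: maze.sense[dir→west]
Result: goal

Step: maze.move[dir→west]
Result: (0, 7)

Answer: (0, 7)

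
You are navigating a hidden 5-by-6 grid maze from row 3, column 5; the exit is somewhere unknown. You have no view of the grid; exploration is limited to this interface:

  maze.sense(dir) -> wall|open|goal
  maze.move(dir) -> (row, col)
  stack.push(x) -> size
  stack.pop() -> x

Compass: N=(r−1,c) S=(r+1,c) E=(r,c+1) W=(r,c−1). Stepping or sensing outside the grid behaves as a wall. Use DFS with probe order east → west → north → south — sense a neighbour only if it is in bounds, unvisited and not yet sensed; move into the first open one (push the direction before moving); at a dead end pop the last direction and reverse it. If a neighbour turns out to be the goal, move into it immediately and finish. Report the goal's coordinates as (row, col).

% sense(dir=west) : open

% push(x=west) : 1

% move(dir=west) : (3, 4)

% sense(dir=west) : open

% push(x=west) : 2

% move(dir=west) : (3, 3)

% sense(dir=west) : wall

% sense(dir=north) : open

% push(x=north) : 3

% move(dir=north) : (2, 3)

% sense(dir=east) : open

% push(x=east) : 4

% move(dir=east) : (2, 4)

% sense(dir=east) : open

% push(x=east) : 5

% move(dir=east) : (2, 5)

% sense(dir=north) : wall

% pop() : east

% move(dir=west) : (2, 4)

% sense(dir=north) : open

% push(x=north) : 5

% move(dir=north) : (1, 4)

% sense(dir=west) : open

% push(x=west) : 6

% move(dir=west) : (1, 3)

% sense(dir=west) : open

% push(x=west) : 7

% move(dir=west) : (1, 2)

% sense(dir=west) : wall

% sense(dir=north) : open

% push(x=north) : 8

% move(dir=north) : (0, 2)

% sense(dir=east) : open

% push(x=east) : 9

% move(dir=east) : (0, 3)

% sense(dir=east) : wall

% pop() : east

% move(dir=west) : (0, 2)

% sense(dir=west) : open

% push(x=west) : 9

% move(dir=west) : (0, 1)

% sense(dir=west) : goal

% move(dir=west) : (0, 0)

Answer: (0, 0)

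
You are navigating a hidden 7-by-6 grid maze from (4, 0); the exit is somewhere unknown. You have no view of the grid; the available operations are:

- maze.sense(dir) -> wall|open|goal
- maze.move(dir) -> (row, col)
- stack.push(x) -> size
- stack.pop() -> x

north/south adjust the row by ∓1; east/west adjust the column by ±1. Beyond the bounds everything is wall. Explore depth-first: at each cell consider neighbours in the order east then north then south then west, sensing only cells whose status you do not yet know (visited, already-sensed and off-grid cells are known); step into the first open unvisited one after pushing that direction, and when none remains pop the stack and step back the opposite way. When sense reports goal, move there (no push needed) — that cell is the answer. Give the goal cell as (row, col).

I use maze.sense passing dir=east, and observe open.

I invoke stack.push passing x=east, — result: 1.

Calling maze.move passing dir=east, and observe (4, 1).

I use maze.sense passing dir=east, yielding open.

Invoking stack.push passing x=east, and get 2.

I run maze.move passing dir=east, and get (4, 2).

I run maze.sense passing dir=east, and get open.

Calling stack.push passing x=east, and see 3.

Next I call maze.move passing dir=east, and get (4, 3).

Then maze.sense passing dir=east, yielding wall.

I invoke maze.sense passing dir=north, and see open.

I invoke stack.push passing x=north, yielding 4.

Then maze.move passing dir=north, : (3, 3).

I invoke maze.sense passing dir=east, and get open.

Now I run stack.push passing x=east, yielding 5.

I run maze.move passing dir=east, giving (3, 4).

Now I run maze.sense passing dir=east, yielding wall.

Next I call maze.sense passing dir=north, giving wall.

I invoke stack.pop, which returns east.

I run maze.move passing dir=west, : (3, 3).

Calling maze.sense passing dir=north, giving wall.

Invoking maze.sense passing dir=west, giving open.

Then stack.push passing x=west, — result: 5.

Calling maze.move passing dir=west, yielding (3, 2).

Next I call maze.sense passing dir=north, and observe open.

Calling stack.push passing x=north, — result: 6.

Then maze.move passing dir=north, and get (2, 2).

Now I run maze.sense passing dir=north, giving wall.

Now I run maze.sense passing dir=west, and observe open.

I use stack.push passing x=west, : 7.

I call maze.move passing dir=west, which returns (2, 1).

Then maze.sense passing dir=north, giving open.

Then stack.push passing x=north, yielding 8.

Next I call maze.move passing dir=north, which returns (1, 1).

I call maze.sense passing dir=north, — result: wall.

Next I call maze.sense passing dir=west, yielding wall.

Using stack.pop(), → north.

I invoke maze.move passing dir=south, giving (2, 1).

Using maze.sense passing dir=south, yielding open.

Calling stack.push passing x=south, which returns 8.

Next I call maze.move passing dir=south, which returns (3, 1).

I run maze.sense passing dir=west, and observe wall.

Invoking stack.pop(), and get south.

Next I call maze.move passing dir=north, and get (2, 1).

I try maze.sense passing dir=west, and get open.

I invoke stack.push passing x=west, and observe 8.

I try maze.move passing dir=west, : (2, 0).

Next I call stack.pop(), and observe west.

I use maze.move passing dir=east, and get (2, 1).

I invoke stack.pop(), — result: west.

Using maze.move passing dir=east, and see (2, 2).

Using stack.pop, and observe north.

Next I call maze.move passing dir=south, giving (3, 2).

Using stack.pop(), which returns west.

Now I run maze.move passing dir=east, — result: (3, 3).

I run stack.pop, yielding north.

Invoking maze.move passing dir=south, : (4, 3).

I try maze.sense passing dir=south, → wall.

Now I run stack.pop, and observe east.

I use maze.move passing dir=west, and observe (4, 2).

I run maze.sense passing dir=south, : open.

Invoking stack.push passing x=south, and see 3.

Now I run maze.move passing dir=south, and see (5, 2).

I invoke maze.sense passing dir=south, : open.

I try stack.push passing x=south, and see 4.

I invoke maze.move passing dir=south, which returns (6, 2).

Invoking maze.sense passing dir=east, and observe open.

I use stack.push passing x=east, : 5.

I try maze.move passing dir=east, — result: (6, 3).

I try maze.sense passing dir=east, yielding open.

Now I run stack.push passing x=east, and observe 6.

Now I run maze.move passing dir=east, giving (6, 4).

Then maze.sense passing dir=east, → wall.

Invoking maze.sense passing dir=north, → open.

Using stack.push passing x=north, and observe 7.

Calling maze.move passing dir=north, yielding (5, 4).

I run maze.sense passing dir=east, which returns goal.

I use maze.move passing dir=east, → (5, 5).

Answer: (5, 5)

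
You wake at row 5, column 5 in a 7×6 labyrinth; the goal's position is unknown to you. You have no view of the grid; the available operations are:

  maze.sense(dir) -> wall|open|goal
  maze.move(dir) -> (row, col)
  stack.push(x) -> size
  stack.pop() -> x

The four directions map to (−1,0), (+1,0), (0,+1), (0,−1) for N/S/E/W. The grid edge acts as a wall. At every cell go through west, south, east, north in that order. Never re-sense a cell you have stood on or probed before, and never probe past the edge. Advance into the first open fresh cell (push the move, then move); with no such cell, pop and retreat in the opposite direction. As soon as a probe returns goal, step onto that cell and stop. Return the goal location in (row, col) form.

-> sense(dir=west)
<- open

-> push(x=west)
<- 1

-> move(dir=west)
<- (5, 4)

-> sense(dir=west)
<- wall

-> sense(dir=south)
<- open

-> push(x=south)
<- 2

-> move(dir=south)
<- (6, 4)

-> sense(dir=west)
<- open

-> push(x=west)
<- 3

-> move(dir=west)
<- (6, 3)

-> sense(dir=west)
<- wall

-> pop()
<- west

-> move(dir=east)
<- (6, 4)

-> sense(dir=east)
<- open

-> push(x=east)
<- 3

-> move(dir=east)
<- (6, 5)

-> pop()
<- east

-> move(dir=west)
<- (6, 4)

-> pop()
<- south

-> move(dir=north)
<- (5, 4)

-> sense(dir=north)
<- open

-> push(x=north)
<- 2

-> move(dir=north)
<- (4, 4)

-> sense(dir=west)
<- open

-> push(x=west)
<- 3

-> move(dir=west)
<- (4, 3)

-> sense(dir=west)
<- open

-> push(x=west)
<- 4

-> move(dir=west)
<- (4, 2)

-> sense(dir=west)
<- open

-> push(x=west)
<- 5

-> move(dir=west)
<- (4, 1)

-> sense(dir=west)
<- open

-> push(x=west)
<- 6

-> move(dir=west)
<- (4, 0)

-> sense(dir=south)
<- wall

-> sense(dir=north)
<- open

-> push(x=north)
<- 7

-> move(dir=north)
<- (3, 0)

-> sense(dir=east)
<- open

-> push(x=east)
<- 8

-> move(dir=east)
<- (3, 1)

-> sense(dir=east)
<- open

-> push(x=east)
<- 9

-> move(dir=east)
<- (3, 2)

-> sense(dir=east)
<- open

-> push(x=east)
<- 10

-> move(dir=east)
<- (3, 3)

-> sense(dir=east)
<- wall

-> sense(dir=north)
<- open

-> push(x=north)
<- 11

-> move(dir=north)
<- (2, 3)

-> sense(dir=west)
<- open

-> push(x=west)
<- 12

-> move(dir=west)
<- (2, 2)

-> sense(dir=west)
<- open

-> push(x=west)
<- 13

-> move(dir=west)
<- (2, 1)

-> sense(dir=west)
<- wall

-> sense(dir=north)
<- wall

-> pop()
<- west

-> move(dir=east)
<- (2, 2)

-> sense(dir=north)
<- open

-> push(x=north)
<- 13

-> move(dir=north)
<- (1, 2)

-> sense(dir=east)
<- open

-> push(x=east)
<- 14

-> move(dir=east)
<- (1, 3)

-> sense(dir=east)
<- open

-> push(x=east)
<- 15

-> move(dir=east)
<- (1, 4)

-> sense(dir=south)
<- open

-> push(x=south)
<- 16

-> move(dir=south)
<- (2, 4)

-> sense(dir=east)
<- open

-> push(x=east)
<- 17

-> move(dir=east)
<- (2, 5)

-> sense(dir=south)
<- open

-> push(x=south)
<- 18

-> move(dir=south)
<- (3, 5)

-> sense(dir=south)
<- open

-> push(x=south)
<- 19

-> move(dir=south)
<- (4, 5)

-> pop()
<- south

-> move(dir=north)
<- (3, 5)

-> pop()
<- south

-> move(dir=north)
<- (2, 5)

-> sense(dir=north)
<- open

-> push(x=north)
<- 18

-> move(dir=north)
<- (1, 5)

-> sense(dir=north)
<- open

-> push(x=north)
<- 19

-> move(dir=north)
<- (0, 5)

-> sense(dir=west)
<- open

-> push(x=west)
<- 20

-> move(dir=west)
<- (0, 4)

-> sense(dir=west)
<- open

-> push(x=west)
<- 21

-> move(dir=west)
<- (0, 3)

-> sense(dir=west)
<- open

-> push(x=west)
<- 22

-> move(dir=west)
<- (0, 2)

-> sense(dir=west)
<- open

-> push(x=west)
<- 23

-> move(dir=west)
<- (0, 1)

-> sense(dir=west)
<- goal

-> move(dir=west)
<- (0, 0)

Answer: (0, 0)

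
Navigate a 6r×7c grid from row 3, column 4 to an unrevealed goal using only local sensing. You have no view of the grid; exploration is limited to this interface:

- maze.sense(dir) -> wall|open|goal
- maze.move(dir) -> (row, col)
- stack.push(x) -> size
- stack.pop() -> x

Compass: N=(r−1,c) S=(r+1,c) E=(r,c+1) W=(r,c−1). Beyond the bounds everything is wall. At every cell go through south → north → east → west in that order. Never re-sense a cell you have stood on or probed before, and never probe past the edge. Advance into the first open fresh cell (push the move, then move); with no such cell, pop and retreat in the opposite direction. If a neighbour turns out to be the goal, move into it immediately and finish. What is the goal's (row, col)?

Act: maze.sense[dir: south]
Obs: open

Act: stack.push[x: south]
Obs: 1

Act: maze.move[dir: south]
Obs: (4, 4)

Act: maze.sense[dir: south]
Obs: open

Act: stack.push[x: south]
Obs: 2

Act: maze.move[dir: south]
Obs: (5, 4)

Act: maze.sense[dir: east]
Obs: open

Act: stack.push[x: east]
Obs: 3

Act: maze.move[dir: east]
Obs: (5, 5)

Act: maze.sense[dir: north]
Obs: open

Act: stack.push[x: north]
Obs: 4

Act: maze.move[dir: north]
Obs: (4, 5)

Act: maze.sense[dir: north]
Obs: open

Act: stack.push[x: north]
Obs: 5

Act: maze.move[dir: north]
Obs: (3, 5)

Act: maze.sense[dir: north]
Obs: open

Act: stack.push[x: north]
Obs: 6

Act: maze.move[dir: north]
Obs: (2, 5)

Act: maze.sense[dir: north]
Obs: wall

Act: maze.sense[dir: east]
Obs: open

Act: stack.push[x: east]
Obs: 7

Act: maze.move[dir: east]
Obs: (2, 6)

Act: maze.sense[dir: south]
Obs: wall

Act: maze.sense[dir: north]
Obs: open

Act: stack.push[x: north]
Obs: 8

Act: maze.move[dir: north]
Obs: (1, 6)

Act: maze.sense[dir: north]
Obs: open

Act: stack.push[x: north]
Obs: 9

Act: maze.move[dir: north]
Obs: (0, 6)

Act: maze.sense[dir: west]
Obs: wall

Act: stack.pop[]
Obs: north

Act: maze.move[dir: south]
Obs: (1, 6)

Act: stack.pop[]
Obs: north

Act: maze.move[dir: south]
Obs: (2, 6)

Act: stack.pop[]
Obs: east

Act: maze.move[dir: west]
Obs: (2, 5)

Act: maze.sense[dir: west]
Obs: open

Act: stack.push[x: west]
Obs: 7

Act: maze.move[dir: west]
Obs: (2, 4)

Act: maze.sense[dir: north]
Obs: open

Act: stack.push[x: north]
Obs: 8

Act: maze.move[dir: north]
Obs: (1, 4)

Act: maze.sense[dir: north]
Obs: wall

Act: maze.sense[dir: west]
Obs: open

Act: stack.push[x: west]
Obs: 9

Act: maze.move[dir: west]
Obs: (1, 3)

Act: maze.sense[dir: south]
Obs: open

Act: stack.push[x: south]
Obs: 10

Act: maze.move[dir: south]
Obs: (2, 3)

Act: maze.sense[dir: south]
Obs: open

Act: stack.push[x: south]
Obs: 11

Act: maze.move[dir: south]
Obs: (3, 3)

Act: maze.sense[dir: south]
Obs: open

Act: stack.push[x: south]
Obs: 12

Act: maze.move[dir: south]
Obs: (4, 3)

Act: maze.sense[dir: south]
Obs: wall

Act: maze.sense[dir: west]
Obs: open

Act: stack.push[x: west]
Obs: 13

Act: maze.move[dir: west]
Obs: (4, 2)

Act: maze.sense[dir: south]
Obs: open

Act: stack.push[x: south]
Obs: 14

Act: maze.move[dir: south]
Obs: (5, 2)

Act: maze.sense[dir: west]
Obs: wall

Act: stack.pop[]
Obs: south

Act: maze.move[dir: north]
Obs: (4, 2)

Act: maze.sense[dir: north]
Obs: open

Act: stack.push[x: north]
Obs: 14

Act: maze.move[dir: north]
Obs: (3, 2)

Act: maze.sense[dir: north]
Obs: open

Act: stack.push[x: north]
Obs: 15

Act: maze.move[dir: north]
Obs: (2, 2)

Act: maze.sense[dir: north]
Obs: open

Act: stack.push[x: north]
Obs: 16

Act: maze.move[dir: north]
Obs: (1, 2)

Act: maze.sense[dir: north]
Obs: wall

Act: maze.sense[dir: west]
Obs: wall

Act: stack.pop[]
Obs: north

Act: maze.move[dir: south]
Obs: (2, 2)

Act: maze.sense[dir: west]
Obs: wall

Act: stack.pop[]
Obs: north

Act: maze.move[dir: south]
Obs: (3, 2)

Act: maze.sense[dir: west]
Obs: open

Act: stack.push[x: west]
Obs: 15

Act: maze.move[dir: west]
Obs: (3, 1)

Act: maze.sense[dir: south]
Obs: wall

Act: maze.sense[dir: west]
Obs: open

Act: stack.push[x: west]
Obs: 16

Act: maze.move[dir: west]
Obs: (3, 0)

Act: maze.sense[dir: south]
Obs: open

Act: stack.push[x: south]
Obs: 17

Act: maze.move[dir: south]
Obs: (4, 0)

Act: maze.sense[dir: south]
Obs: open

Act: stack.push[x: south]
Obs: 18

Act: maze.move[dir: south]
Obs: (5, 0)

Act: stack.pop[]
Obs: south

Act: maze.move[dir: north]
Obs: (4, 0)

Act: stack.pop[]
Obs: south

Act: maze.move[dir: north]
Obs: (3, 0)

Act: maze.sense[dir: north]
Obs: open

Act: stack.push[x: north]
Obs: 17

Act: maze.move[dir: north]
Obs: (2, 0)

Act: maze.sense[dir: north]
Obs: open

Act: stack.push[x: north]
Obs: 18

Act: maze.move[dir: north]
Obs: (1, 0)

Act: maze.sense[dir: north]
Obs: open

Act: stack.push[x: north]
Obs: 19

Act: maze.move[dir: north]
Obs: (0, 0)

Act: maze.sense[dir: east]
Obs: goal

Act: maze.move[dir: east]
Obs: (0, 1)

Answer: (0, 1)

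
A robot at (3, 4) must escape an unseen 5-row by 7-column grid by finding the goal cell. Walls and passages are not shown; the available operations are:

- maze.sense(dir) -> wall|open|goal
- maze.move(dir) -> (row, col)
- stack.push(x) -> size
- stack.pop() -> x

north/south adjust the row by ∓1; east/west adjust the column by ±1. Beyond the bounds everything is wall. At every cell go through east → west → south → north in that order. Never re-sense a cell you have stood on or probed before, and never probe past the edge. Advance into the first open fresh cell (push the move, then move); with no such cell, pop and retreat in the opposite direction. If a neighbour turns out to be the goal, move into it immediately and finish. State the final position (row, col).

[in] maze.sense east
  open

[in] stack.push east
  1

[in] maze.move east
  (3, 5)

[in] maze.sense east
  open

[in] stack.push east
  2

[in] maze.move east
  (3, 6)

[in] maze.sense south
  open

[in] stack.push south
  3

[in] maze.move south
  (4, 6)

[in] maze.sense west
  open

[in] stack.push west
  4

[in] maze.move west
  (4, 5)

[in] maze.sense west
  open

[in] stack.push west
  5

[in] maze.move west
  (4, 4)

[in] maze.sense west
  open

[in] stack.push west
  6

[in] maze.move west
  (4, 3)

[in] maze.sense west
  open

[in] stack.push west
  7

[in] maze.move west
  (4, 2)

[in] maze.sense west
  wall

[in] maze.sense north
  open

[in] stack.push north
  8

[in] maze.move north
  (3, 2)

[in] maze.sense east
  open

[in] stack.push east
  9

[in] maze.move east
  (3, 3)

[in] maze.sense north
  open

[in] stack.push north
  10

[in] maze.move north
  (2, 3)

[in] maze.sense east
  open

[in] stack.push east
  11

[in] maze.move east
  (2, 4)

[in] maze.sense east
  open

[in] stack.push east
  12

[in] maze.move east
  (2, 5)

[in] maze.sense east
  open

[in] stack.push east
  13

[in] maze.move east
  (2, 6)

[in] maze.sense north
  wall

[in] stack.pop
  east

[in] maze.move west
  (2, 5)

[in] maze.sense north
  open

[in] stack.push north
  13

[in] maze.move north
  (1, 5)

[in] maze.sense west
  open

[in] stack.push west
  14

[in] maze.move west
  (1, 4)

[in] maze.sense west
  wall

[in] maze.sense north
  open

[in] stack.push north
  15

[in] maze.move north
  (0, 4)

[in] maze.sense east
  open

[in] stack.push east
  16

[in] maze.move east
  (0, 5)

[in] maze.sense east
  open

[in] stack.push east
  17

[in] maze.move east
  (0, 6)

[in] stack.pop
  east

[in] maze.move west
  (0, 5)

[in] stack.pop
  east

[in] maze.move west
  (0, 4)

[in] maze.sense west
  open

[in] stack.push west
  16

[in] maze.move west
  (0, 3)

[in] maze.sense west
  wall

[in] stack.pop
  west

[in] maze.move east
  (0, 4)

[in] stack.pop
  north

[in] maze.move south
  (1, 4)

[in] stack.pop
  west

[in] maze.move east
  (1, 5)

[in] stack.pop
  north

[in] maze.move south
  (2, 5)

[in] stack.pop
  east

[in] maze.move west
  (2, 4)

[in] stack.pop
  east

[in] maze.move west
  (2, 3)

[in] maze.sense west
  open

[in] stack.push west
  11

[in] maze.move west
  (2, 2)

[in] maze.sense west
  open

[in] stack.push west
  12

[in] maze.move west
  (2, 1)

[in] maze.sense west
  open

[in] stack.push west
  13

[in] maze.move west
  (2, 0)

[in] maze.sense south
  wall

[in] maze.sense north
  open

[in] stack.push north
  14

[in] maze.move north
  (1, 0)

[in] maze.sense east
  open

[in] stack.push east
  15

[in] maze.move east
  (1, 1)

[in] maze.sense east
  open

[in] stack.push east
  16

[in] maze.move east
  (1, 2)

[in] stack.pop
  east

[in] maze.move west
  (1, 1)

[in] maze.sense north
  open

[in] stack.push north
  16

[in] maze.move north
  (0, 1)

[in] maze.sense west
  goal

[in] maze.move west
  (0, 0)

Answer: (0, 0)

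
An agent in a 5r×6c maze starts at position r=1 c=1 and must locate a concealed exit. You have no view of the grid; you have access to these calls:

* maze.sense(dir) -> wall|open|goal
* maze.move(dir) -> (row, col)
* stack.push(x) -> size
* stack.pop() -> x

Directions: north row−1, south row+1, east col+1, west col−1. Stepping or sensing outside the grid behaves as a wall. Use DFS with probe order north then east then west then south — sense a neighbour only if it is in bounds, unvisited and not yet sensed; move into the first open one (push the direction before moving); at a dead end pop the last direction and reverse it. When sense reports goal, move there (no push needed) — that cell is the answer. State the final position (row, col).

·→ maze.sense(dir: north)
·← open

·→ stack.push(x: north)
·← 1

·→ maze.move(dir: north)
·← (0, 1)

·→ maze.sense(dir: east)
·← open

·→ stack.push(x: east)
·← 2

·→ maze.move(dir: east)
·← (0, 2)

·→ maze.sense(dir: east)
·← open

·→ stack.push(x: east)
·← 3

·→ maze.move(dir: east)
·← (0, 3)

·→ maze.sense(dir: east)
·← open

·→ stack.push(x: east)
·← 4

·→ maze.move(dir: east)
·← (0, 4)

·→ maze.sense(dir: east)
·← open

·→ stack.push(x: east)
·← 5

·→ maze.move(dir: east)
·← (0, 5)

·→ maze.sense(dir: south)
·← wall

·→ stack.pop()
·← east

·→ maze.move(dir: west)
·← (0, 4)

·→ maze.sense(dir: south)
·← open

·→ stack.push(x: south)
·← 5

·→ maze.move(dir: south)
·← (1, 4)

·→ maze.sense(dir: west)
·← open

·→ stack.push(x: west)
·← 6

·→ maze.move(dir: west)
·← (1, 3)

·→ maze.sense(dir: west)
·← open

·→ stack.push(x: west)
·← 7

·→ maze.move(dir: west)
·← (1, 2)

·→ maze.sense(dir: south)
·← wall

·→ stack.pop()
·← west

·→ maze.move(dir: east)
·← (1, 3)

·→ maze.sense(dir: south)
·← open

·→ stack.push(x: south)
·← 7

·→ maze.move(dir: south)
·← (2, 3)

·→ maze.sense(dir: east)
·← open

·→ stack.push(x: east)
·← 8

·→ maze.move(dir: east)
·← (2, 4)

·→ maze.sense(dir: east)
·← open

·→ stack.push(x: east)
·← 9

·→ maze.move(dir: east)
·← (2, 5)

·→ maze.sense(dir: south)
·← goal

·→ maze.move(dir: south)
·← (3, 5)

Answer: (3, 5)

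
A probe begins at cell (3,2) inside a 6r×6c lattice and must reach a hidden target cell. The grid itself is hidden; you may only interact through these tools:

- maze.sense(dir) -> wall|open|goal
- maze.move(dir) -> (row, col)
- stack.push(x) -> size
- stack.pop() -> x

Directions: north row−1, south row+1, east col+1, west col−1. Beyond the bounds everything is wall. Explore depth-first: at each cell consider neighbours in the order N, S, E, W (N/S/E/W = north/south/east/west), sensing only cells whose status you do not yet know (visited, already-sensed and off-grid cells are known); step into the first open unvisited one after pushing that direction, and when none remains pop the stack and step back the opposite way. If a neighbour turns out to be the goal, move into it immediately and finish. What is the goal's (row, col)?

Act: maze.sense[dir='north']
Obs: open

Act: stack.push[x='north']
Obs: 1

Act: maze.move[dir='north']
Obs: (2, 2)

Act: maze.sense[dir='north']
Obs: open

Act: stack.push[x='north']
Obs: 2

Act: maze.move[dir='north']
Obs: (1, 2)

Act: maze.sense[dir='north']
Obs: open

Act: stack.push[x='north']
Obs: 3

Act: maze.move[dir='north']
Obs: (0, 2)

Act: maze.sense[dir='east']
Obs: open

Act: stack.push[x='east']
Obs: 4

Act: maze.move[dir='east']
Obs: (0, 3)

Act: maze.sense[dir='south']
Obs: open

Act: stack.push[x='south']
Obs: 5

Act: maze.move[dir='south']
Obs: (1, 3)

Act: maze.sense[dir='south']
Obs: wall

Act: maze.sense[dir='east']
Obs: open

Act: stack.push[x='east']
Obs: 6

Act: maze.move[dir='east']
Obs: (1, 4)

Act: maze.sense[dir='north']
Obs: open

Act: stack.push[x='north']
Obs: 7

Act: maze.move[dir='north']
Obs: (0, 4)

Act: maze.sense[dir='east']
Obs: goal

Act: maze.move[dir='east']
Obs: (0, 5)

Answer: (0, 5)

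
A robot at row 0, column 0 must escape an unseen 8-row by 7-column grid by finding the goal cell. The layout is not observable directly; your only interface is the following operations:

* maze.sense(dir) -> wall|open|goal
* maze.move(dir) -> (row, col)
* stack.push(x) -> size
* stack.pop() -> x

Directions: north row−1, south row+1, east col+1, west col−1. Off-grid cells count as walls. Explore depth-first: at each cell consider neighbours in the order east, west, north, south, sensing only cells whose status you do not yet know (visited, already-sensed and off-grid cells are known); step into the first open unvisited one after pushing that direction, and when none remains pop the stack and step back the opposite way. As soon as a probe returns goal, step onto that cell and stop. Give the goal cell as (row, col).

·→ sense(dir→east)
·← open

·→ push(x→east)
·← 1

·→ move(dir→east)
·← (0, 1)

·→ sense(dir→east)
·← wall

·→ sense(dir→south)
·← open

·→ push(x→south)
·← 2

·→ move(dir→south)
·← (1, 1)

·→ sense(dir→east)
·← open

·→ push(x→east)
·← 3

·→ move(dir→east)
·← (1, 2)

·→ sense(dir→east)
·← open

·→ push(x→east)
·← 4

·→ move(dir→east)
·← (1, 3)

·→ sense(dir→east)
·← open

·→ push(x→east)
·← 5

·→ move(dir→east)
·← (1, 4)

·→ sense(dir→east)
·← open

·→ push(x→east)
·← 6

·→ move(dir→east)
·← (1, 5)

·→ sense(dir→east)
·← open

·→ push(x→east)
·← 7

·→ move(dir→east)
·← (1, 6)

·→ sense(dir→north)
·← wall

·→ sense(dir→south)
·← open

·→ push(x→south)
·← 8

·→ move(dir→south)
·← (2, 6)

·→ sense(dir→west)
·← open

·→ push(x→west)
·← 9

·→ move(dir→west)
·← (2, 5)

·→ sense(dir→west)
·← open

·→ push(x→west)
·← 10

·→ move(dir→west)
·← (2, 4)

·→ sense(dir→west)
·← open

·→ push(x→west)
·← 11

·→ move(dir→west)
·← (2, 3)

·→ sense(dir→west)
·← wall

·→ sense(dir→south)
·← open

·→ push(x→south)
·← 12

·→ move(dir→south)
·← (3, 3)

·→ sense(dir→east)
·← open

·→ push(x→east)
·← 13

·→ move(dir→east)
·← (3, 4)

·→ sense(dir→east)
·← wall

·→ sense(dir→south)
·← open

·→ push(x→south)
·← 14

·→ move(dir→south)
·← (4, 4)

·→ sense(dir→east)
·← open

·→ push(x→east)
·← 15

·→ move(dir→east)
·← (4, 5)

·→ sense(dir→east)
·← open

·→ push(x→east)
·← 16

·→ move(dir→east)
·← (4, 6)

·→ sense(dir→north)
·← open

·→ push(x→north)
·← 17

·→ move(dir→north)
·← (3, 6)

·→ pop()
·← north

·→ move(dir→south)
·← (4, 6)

·→ sense(dir→south)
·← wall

·→ pop()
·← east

·→ move(dir→west)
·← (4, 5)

·→ sense(dir→south)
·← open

·→ push(x→south)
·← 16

·→ move(dir→south)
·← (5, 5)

·→ sense(dir→west)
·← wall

·→ sense(dir→south)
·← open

·→ push(x→south)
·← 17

·→ move(dir→south)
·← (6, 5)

·→ sense(dir→east)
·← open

·→ push(x→east)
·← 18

·→ move(dir→east)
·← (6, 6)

·→ sense(dir→south)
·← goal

·→ move(dir→south)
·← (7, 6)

Answer: (7, 6)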